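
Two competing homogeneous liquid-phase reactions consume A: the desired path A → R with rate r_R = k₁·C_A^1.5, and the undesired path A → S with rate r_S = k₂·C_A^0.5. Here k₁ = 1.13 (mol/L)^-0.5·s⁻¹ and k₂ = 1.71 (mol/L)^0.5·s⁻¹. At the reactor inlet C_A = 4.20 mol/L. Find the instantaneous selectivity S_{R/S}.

S_{R/S} = r_R/r_S = (k₁·C_A^1.5)/(k₂·C_A^0.5) = (k₁/k₂)·C_A.
= (1.13×4.200^1.5) / (1.71×4.200^0.5) = 9.726/3.504 = 2.78.
Since the desired path is higher order in A, keeping C_A high (PFR or concentrated feed) favours R.

2.78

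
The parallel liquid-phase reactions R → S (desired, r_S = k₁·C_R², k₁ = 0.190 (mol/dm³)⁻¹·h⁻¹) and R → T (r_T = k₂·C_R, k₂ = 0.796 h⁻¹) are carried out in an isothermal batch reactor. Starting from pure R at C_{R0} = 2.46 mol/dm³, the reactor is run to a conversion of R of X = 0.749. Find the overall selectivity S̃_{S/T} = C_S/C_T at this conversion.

C_R = C_{R0}(1−X) = 0.6175 mol/dm³.
Along a PFR/batch, dC_T/dC_R = −r_T/(r_S+r_T) = −k₂/(k₂+k₁·C_R).
Integrating from C_{R0} to C_R: C_T = (0.796/0.190)·ln[(0.796+0.190·2.46)/(0.796+0.190·0.617)] = 4.189·ln(1.263/0.9133) = 1.359 mol/dm³.
Then C_S = (C_{R0}−C_R) − C_T = 1.843 − 1.359 = 0.4831 mol/dm³.
S̃_{S/T} = C_S/C_T = 0.4831/1.359 = 0.355.

0.355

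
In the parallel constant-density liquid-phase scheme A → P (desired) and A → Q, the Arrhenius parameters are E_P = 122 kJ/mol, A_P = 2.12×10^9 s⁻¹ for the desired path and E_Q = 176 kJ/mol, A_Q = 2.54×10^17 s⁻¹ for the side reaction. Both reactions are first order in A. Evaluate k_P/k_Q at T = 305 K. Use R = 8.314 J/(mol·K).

14.8

k_P/k_Q = (A_P/A_Q)·exp[−(E_P−E_Q)/(RT)] = (A_P/A_Q)·exp[(E_Q−E_P)/(RT)].
(E_Q−E_P)/(RT) = (176−122)×10³/(8.314×305) = 54000/2536 = 21.30.
k_P/k_Q = (2.12×10^9/2.54×10^17)·exp(21.30) = 8.346×10^-9 × 1.772×10^9 = 14.8.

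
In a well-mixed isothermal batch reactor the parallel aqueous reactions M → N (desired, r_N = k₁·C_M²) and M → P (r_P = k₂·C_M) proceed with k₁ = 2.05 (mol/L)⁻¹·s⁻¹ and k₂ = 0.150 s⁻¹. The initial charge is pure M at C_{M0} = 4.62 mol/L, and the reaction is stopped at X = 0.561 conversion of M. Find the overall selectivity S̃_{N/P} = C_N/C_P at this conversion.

43.1

C_M = C_{M0}(1−X) = 2.028 mol/L.
Along a PFR/batch, dC_P/dC_M = −r_P/(r_N+r_P) = −k₂/(k₂+k₁·C_M).
Integrating from C_{M0} to C_M: C_P = (0.150/2.05)·ln[(0.150+2.05·4.62)/(0.150+2.05·2.03)] = 0.07317·ln(9.621/4.308) = 0.05879 mol/L.
Then C_N = (C_{M0}−C_M) − C_P = 2.592 − 0.05879 = 2.533 mol/L.
S̃_{N/P} = C_N/C_P = 2.533/0.05879 = 43.1.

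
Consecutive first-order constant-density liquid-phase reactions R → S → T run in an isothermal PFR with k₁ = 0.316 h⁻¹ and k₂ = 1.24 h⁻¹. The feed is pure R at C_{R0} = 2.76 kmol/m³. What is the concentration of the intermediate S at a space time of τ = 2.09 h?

0.417 kmol/m³

Solving the coupled first-order balances gives C_S(τ) = [k₁/(k₂−k₁)]·C_{R0}·(e^(−k₁τ) − e^(−k₂τ)).
e^(−k₁τ) = e^(−0.316×2.09) = e^(−0.6604) = 0.5166; e^(−k₂τ) = e^(−2.592) = 0.07490.
C_S = 0.316×2.76/(1.24−0.316) × (0.5166−0.07490) = 0.9439×0.4417 = 0.4169 kmol/m³.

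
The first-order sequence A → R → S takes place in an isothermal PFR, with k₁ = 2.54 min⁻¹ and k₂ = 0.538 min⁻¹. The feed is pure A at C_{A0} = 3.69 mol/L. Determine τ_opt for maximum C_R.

For first-order series the maximum of C_R occurs at τ_opt = ln(k₂/k₁)/(k₂−k₁).
= ln(0.538/2.54)/(0.538−2.54) = ln(0.2118)/-2.002 = -1.552/-2.002 = 0.775 min.

0.775 min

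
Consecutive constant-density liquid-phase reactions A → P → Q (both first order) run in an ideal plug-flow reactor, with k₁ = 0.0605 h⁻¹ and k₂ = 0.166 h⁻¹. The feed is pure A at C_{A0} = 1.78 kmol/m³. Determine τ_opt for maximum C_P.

9.57 h

Setting dC_P/dτ = 0 gives τ_opt = ln(k₂/k₁)/(k₂−k₁).
= ln(0.166/0.0605)/(0.166−0.0605) = ln(2.744)/0.1055 = 1.009/0.1055 = 9.57 h.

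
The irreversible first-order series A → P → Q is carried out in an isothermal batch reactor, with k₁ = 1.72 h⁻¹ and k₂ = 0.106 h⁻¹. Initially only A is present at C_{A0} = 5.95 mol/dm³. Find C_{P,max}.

4.95 mol/dm³

For a first-order series the maximum intermediate yield is C_{P,max}/C_{A0} = (k₁/k₂)^[k₂/(k₂−k₁)].
= (1.72/0.106)^(0.106/(0.106−1.72)) = (16.23)^(-0.06568) = 0.8328.
C_{P,max} = 0.8328×5.95 = 4.95 mol/dm³.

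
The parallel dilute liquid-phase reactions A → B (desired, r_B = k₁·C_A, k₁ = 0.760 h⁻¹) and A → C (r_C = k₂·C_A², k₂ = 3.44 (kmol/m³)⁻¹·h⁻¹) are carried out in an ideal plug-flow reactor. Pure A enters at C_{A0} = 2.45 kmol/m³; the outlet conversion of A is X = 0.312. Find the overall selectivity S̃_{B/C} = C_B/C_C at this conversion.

0.108

C_A = C_{A0}(1−X) = 1.686 kmol/m³.
Along a PFR/batch, dC_B/dC_A = −r_B/(r_B+r_C) = −k₁/(k₁+k₂·C_A).
Integrating from C_{A0} to C_A: C_B = (0.760/3.44)·ln[(0.760+3.44·2.45)/(0.760+3.44·1.69)] = 0.2209·ln(9.188/6.558) = 0.07448 kmol/m³.
C_C = (C_{A0}−C_A)−C_B = 0.6899 kmol/m³; S̃_{B/C} = 0.07448/0.6899 = 0.108.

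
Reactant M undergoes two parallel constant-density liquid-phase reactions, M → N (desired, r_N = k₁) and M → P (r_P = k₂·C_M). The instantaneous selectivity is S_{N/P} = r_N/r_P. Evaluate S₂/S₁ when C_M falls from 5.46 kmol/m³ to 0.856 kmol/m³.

S_{N/P} = (k₁/k₂)·C_M⁻¹, so S₂/S₁ = (C_{M,2}/C_{M,1})⁻¹.
= 5.46/0.856 = 6.38.

6.38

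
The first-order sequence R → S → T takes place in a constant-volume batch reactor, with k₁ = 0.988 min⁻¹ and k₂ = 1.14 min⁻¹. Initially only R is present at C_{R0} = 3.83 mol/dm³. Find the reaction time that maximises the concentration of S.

0.941 min

For first-order series the maximum of C_S occurs at t_opt = ln(k₂/k₁)/(k₂−k₁).
= ln(1.14/0.988)/(1.14−0.988) = ln(1.154)/0.1520 = 0.1431/0.1520 = 0.941 min.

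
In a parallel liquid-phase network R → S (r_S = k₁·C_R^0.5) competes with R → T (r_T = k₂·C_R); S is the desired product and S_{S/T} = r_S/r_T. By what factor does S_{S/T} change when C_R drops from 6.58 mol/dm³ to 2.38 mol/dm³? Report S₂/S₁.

1.66

S_{S/T} = (k₁/k₂)·C_R^-0.5, so S₂/S₁ = (C_{R,2}/C_{R,1})^-0.5.
= (2.38/6.58)^(-0.5) = (0.3617)^(-0.5) = 1.66.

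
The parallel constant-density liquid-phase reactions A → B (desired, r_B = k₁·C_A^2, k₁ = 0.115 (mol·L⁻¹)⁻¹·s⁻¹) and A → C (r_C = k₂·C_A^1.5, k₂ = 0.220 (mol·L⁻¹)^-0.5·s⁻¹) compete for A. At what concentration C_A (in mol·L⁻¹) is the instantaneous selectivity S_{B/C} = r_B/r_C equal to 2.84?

29.5 mol·L⁻¹

S_{B/C} = (k₁/k₂)·C_A^0.5 ⇒ C_A = (S·k₂/k₁)^(2).
= (2.84×0.220/0.115)^(2) = (5.433)^(2) = 29.5 mol·L⁻¹.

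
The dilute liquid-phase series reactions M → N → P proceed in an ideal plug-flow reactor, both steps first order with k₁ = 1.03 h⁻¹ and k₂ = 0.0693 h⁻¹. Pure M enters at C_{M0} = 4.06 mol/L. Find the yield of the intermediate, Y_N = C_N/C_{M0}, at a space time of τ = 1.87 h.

Solving the coupled first-order balances gives C_N(τ) = [k₁/(k₂−k₁)]·C_{M0}·(e^(−k₁τ) − e^(−k₂τ)).
e^(−k₁τ) = e^(−1.03×1.87) = e^(−1.926) = 0.1457; e^(−k₂τ) = e^(−0.1296) = 0.8785.
C_N = 1.03×4.06/(0.0693−1.03) × (0.1457−0.8785) = (-4.353)×(-0.7327) = 3.190 mol/L.
Y_N = C_N/C_{M0} = 3.190/4.06 = 0.786.

0.786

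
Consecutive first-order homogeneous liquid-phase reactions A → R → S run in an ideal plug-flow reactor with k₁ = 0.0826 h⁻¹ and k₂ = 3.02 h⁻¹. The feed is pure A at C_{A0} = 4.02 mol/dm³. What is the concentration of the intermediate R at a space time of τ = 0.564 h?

The intermediate concentration in a first-order A→B→C sequence is C_R = k₁C_{A0}(e^(−k₁τ) − e^(−k₂τ))/(k₂−k₁).
e^(−k₁τ) = e^(−0.0826×0.564) = e^(−0.04659) = 0.9545; e^(−k₂τ) = e^(−1.703) = 0.1821.
C_R = 0.0826×4.02/(3.02−0.0826) × (0.9545−0.1821) = 0.1130×0.7724 = 0.08731 mol/dm³.

0.0873 mol/dm³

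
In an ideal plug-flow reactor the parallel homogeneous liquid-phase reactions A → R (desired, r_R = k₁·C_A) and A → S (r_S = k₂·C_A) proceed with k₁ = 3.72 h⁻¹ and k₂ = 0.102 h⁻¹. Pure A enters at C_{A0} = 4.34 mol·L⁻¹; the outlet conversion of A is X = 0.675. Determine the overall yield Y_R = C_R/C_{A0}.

C_A = C_{A0}(1−X) = 1.410 mol·L⁻¹.
Both paths are first order in A, so the instantaneous fraction to R is constant: dC_R/d(−C_A) = k₁/(k₁+k₂) = 0.9733.
C_R = 0.9733·(C_{A0}−C_A) = 0.9733×2.929 = 2.85 mol·L⁻¹.
Y_R = C_R/C_{A0} = 2.851/4.34 = 0.657.

0.657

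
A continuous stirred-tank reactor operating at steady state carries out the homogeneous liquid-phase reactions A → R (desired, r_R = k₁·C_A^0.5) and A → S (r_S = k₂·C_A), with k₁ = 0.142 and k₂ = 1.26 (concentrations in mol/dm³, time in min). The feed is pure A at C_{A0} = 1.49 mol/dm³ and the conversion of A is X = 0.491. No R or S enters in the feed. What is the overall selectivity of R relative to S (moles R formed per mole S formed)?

Exit C_A = C_{A0}(1−X) = 1.49×0.509 = 0.7584 mol/dm³.
Rates in a CSTR are evaluated at the outlet concentration: r_R = 0.142×0.7584^0.5 = 0.1237, r_S = 1.26×0.7584 = 0.9556.
Overall selectivity = C_R/C_S = r_Rτ/(r_Sτ) = r_R/r_S = 0.129.

0.129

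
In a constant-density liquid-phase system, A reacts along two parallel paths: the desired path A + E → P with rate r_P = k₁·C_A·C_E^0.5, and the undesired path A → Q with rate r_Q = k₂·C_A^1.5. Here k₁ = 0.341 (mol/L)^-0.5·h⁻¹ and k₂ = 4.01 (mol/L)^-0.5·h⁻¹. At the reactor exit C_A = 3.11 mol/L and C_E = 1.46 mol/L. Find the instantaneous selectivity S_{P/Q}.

S_{P/Q} = r_P/r_Q = (k₁·C_A·C_E^0.5)/(k₂·C_A^1.5) = (k₁/k₂)·C_A^-0.5·C_E^0.5.
= (0.341×3.110×1.460^0.5) / (4.01×3.110^1.5) = 1.281/21.99 = 0.0583.
The undesired path is higher order in A, so low C_A (CSTR or dilute feed) favours P.

0.0583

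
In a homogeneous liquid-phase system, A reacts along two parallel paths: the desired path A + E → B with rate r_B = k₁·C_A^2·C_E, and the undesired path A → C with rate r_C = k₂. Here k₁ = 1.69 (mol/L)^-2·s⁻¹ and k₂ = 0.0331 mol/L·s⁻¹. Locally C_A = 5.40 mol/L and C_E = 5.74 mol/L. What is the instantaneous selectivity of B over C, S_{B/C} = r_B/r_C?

S_{B/C} = r_B/r_C = (k₁·C_A^2·C_E)/(k₂) = (k₁/k₂)·C_A^2·C_E.
= (1.69×5.400^2×5.740) / (0.0331) = 282.9/0.03310 = 8546.
Since the desired path is higher order in A, keeping C_A high (PFR or concentrated feed) favours B.

8546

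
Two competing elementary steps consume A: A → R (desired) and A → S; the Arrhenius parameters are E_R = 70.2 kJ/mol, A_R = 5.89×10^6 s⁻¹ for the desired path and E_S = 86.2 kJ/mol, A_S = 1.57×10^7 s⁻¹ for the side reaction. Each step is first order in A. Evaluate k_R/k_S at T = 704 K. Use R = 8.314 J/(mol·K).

Since both paths have the same order in A, the concentration cancels and S_{R/S} = k_R/k_S = (A_R/A_S)·exp[(E_S−E_R)/(RT)].
(E_S−E_R)/(RT) = (86.2−70.2)×10³/(8.314×704) = 16000/5853 = 2.734.
k_R/k_S = (5.89×10^6/1.57×10^7)·exp(2.734) = 0.3752 × 15.39 = 5.77.
Since E_R < E_S, lowering the temperature improves selectivity toward R.

5.77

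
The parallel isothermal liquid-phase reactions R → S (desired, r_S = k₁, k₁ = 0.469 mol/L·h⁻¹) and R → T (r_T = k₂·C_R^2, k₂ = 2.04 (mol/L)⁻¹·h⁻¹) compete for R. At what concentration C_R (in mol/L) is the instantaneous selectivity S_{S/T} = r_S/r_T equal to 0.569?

S_{S/T} = (k₁/k₂)·C_R^-2 ⇒ C_R = (S·k₂/k₁)^(-0.5).
= (0.569×2.04/0.469)^(-0.5) = (2.475)^(-0.5) = 0.636 mol/L.

0.636 mol/L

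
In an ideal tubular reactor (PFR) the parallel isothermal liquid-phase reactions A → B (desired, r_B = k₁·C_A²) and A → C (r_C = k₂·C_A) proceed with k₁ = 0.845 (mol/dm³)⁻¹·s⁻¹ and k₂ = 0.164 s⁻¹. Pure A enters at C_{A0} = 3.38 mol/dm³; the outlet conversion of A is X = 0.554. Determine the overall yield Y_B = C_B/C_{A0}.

0.511

C_A = C_{A0}(1−X) = 1.507 mol/dm³.
Along a PFR/batch, dC_C/dC_A = −r_C/(r_B+r_C) = −k₂/(k₂+k₁·C_A).
Integrating from C_{A0} to C_A: C_C = (0.164/0.845)·ln[(0.164+0.845·3.38)/(0.164+0.845·1.51)] = 0.1941·ln(3.020/1.438) = 0.1440 mol/dm³.
Then C_B = (C_{A0}−C_A) − C_C = 1.873 − 0.1440 = 1.728 mol/dm³.
Y_B = C_B/C_{A0} = 1.728/3.38 = 0.511.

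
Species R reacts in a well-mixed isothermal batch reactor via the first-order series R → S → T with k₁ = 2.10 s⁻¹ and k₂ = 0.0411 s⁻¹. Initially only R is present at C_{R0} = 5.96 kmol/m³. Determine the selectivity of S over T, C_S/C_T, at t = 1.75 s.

The intermediate concentration in a first-order A→B→C sequence is C_S = k₁C_{R0}(e^(−k₁t) − e^(−k₂t))/(k₂−k₁).
e^(−k₁t) = e^(−2.10×1.75) = e^(−3.675) = 0.02535; e^(−k₂t) = e^(−0.07192) = 0.9306.
C_S = 2.10×5.96/(0.0411−2.10) × (0.02535−0.9306) = (-6.079)×(-0.9053) = 5.503 kmol/m³.
C_R = C_{R0}e^(−k₁t) = 0.1511 kmol/m³, so C_T = C_{R0}−C_R−C_S = 0.3059 kmol/m³; C_S/C_T = 18.0.

18.0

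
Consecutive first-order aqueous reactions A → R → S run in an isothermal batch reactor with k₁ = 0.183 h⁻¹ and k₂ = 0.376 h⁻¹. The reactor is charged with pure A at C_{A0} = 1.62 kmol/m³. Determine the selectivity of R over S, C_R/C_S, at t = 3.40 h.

For first-order series with pure A initially, C_R(t) = k₁C_{A0}/(k₂−k₁)·(e^(−k₁t) − e^(−k₂t)).
e^(−k₁t) = e^(−0.183×3.40) = e^(−0.6222) = 0.5368; e^(−k₂t) = e^(−1.278) = 0.2785.
C_R = 0.183×1.62/(0.376−0.183) × (0.5368−0.2785) = 1.536×0.2583 = 0.3967 kmol/m³.
C_A = C_{A0}e^(−k₁t) = 0.8696 kmol/m³, so C_S = C_{A0}−C_A−C_R = 0.3537 kmol/m³; C_R/C_S = 1.12.

1.12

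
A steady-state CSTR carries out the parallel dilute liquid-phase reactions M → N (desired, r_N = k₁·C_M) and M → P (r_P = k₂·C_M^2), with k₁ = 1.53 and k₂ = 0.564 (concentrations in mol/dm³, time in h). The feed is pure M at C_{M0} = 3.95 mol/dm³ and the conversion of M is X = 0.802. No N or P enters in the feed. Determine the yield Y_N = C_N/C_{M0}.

Exit C_M = C_{M0}(1−X) = 3.95×0.198 = 0.7821 mol/dm³.
Rates in a CSTR are evaluated at the outlet concentration: r_N = 1.53×0.7821 = 1.197, r_P = 0.564×0.7821^2 = 0.3450.
Fraction of consumed M going to N: r_N/(r_N+r_P) = 0.7762.
C_N = 0.7762·C_{M0}·X = 0.7762×3.95×0.802 = 2.46 mol/dm³; Y_N = C_N/C_{M0} = 0.623.

0.623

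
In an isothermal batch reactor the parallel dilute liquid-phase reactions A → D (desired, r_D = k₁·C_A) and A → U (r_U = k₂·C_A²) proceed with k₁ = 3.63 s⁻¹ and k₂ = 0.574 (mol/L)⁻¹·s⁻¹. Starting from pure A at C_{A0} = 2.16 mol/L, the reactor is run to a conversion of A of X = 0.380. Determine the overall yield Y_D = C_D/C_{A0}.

0.298

C_A = C_{A0}(1−X) = 1.339 mol/L.
Along a PFR/batch, dC_D/dC_A = −r_D/(r_D+r_U) = −k₁/(k₁+k₂·C_A).
Integrating from C_{A0} to C_A: C_D = (3.63/0.574)·ln[(3.63+0.574·2.16)/(3.63+0.574·1.34)] = 6.324·ln(4.870/4.399) = 0.6435 mol/L.
Y_D = C_D/C_{A0} = 0.6435/2.16 = 0.298.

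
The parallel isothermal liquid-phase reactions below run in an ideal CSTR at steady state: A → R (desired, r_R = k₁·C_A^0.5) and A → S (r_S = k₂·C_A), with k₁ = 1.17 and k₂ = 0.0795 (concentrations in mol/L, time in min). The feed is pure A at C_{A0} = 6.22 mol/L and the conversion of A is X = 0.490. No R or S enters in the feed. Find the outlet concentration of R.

2.72 mol/L

Exit C_A = C_{A0}(1−X) = 6.22×0.510 = 3.172 mol/L.
Rates in a CSTR are evaluated at the outlet concentration: r_R = 1.17×3.172^0.5 = 2.084, r_S = 0.0795×3.172 = 0.2522.
Fraction of consumed A going to R: r_R/(r_R+r_S) = 0.8920.
C_R = 0.8920·C_{A0}·X = 0.8920×6.22×0.490 = 2.72 mol/L.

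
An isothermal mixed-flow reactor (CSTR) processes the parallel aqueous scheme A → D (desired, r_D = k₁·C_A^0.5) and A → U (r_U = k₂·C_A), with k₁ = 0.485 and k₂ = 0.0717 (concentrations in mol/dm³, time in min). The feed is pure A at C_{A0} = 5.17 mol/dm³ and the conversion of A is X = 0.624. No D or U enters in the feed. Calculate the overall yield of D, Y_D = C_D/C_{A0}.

Exit C_A = C_{A0}(1−X) = 5.17×0.376 = 1.944 mol/dm³.
Rates in a CSTR are evaluated at the outlet concentration: r_D = 0.485×1.944^0.5 = 0.6762, r_U = 0.0717×1.944 = 0.1394.
Fraction of consumed A going to D: r_D/(r_D+r_U) = 0.8291.
C_D = 0.8291·C_{A0}·X = 0.8291×5.17×0.624 = 2.67 mol/dm³; Y_D = C_D/C_{A0} = 0.517.

0.517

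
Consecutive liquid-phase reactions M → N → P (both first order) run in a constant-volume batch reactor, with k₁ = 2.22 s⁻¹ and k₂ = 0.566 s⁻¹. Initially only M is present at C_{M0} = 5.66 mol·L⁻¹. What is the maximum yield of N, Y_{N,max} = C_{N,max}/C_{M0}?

0.626

For a first-order series the maximum intermediate yield is C_{N,max}/C_{M0} = (k₁/k₂)^[k₂/(k₂−k₁)].
= (2.22/0.566)^(0.566/(0.566−2.22)) = (3.922)^(-0.3422) = 0.6265.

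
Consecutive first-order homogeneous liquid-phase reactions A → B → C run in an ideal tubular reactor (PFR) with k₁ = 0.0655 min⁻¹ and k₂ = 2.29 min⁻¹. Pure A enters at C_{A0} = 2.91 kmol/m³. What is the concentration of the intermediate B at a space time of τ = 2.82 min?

0.0711 kmol/m³

Solving the coupled first-order balances gives C_B(τ) = [k₁/(k₂−k₁)]·C_{A0}·(e^(−k₁τ) − e^(−k₂τ)).
e^(−k₁τ) = e^(−0.0655×2.82) = e^(−0.1847) = 0.8313; e^(−k₂τ) = e^(−6.458) = 0.001568.
C_B = 0.0655×2.91/(2.29−0.0655) × (0.8313−0.001568) = 0.08568×0.8298 = 0.07110 kmol/m³.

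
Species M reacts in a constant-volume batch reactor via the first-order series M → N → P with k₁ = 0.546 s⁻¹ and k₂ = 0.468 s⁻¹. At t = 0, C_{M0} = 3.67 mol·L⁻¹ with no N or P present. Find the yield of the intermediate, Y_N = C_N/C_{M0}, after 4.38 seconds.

0.261

Solving the coupled first-order balances gives C_N(t) = [k₁/(k₂−k₁)]·C_{M0}·(e^(−k₁t) − e^(−k₂t)).
e^(−k₁t) = e^(−0.546×4.38) = e^(−2.391) = 0.09149; e^(−k₂t) = e^(−2.050) = 0.1288.
C_N = 0.546×3.67/(0.468−0.546) × (0.09149−0.1288) = (-25.69)×(-0.03726) = 0.9572 mol·L⁻¹.
Y_N = C_N/C_{M0} = 0.9572/3.67 = 0.261.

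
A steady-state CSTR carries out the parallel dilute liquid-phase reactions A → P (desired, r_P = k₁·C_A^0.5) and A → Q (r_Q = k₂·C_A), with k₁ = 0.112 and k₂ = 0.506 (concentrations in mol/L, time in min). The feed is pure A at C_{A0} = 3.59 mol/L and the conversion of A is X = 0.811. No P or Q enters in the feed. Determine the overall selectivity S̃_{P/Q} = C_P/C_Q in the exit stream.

0.269

Exit C_A = C_{A0}(1−X) = 3.59×0.189 = 0.6785 mol/L.
A CSTR operates uniformly at the exit composition, giving r_P = 0.09226 and r_Q = 0.3433 (each k·C_A^n at C_A = 0.6785).
Overall selectivity = C_P/C_Q = r_Pτ/(r_Qτ) = r_P/r_Q = 0.269.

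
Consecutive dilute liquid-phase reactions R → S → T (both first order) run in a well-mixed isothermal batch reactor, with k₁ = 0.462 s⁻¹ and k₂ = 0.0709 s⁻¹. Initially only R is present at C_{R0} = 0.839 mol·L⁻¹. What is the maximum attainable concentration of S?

0.597 mol·L⁻¹

At the optimum, C_{S,max}/C_{R0} = (k₁/k₂)^[k₂/(k₂−k₁)].
= (0.462/0.0709)^(0.0709/(0.0709−0.462)) = (6.516)^(-0.1813) = 0.7119.
C_{S,max} = 0.7119×0.839 = 0.597 mol·L⁻¹.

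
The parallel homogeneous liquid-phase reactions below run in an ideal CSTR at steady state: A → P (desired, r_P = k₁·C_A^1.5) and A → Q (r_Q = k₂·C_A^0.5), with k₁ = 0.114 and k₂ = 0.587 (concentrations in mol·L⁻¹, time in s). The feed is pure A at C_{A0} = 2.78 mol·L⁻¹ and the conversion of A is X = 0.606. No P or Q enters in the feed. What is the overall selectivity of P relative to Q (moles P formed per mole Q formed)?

0.213

Exit C_A = C_{A0}(1−X) = 2.78×0.394 = 1.095 mol·L⁻¹.
A CSTR operates uniformly at the exit composition, giving r_P = 0.1307 and r_Q = 0.6143 (each k·C_A^n at C_A = 1.095).
Overall selectivity = C_P/C_Q = r_Pτ/(r_Qτ) = r_P/r_Q = 0.213.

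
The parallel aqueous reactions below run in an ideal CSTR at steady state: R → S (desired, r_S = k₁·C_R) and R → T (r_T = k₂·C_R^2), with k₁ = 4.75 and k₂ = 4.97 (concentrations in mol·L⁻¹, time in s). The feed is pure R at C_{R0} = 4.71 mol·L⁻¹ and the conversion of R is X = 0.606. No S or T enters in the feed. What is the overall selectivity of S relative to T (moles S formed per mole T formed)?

0.515

Exit C_R = C_{R0}(1−X) = 4.71×0.394 = 1.856 mol·L⁻¹.
A CSTR operates uniformly at the exit composition, giving r_S = 8.815 and r_T = 17.12 (each k·C_R^n at C_R = 1.856).
Overall selectivity = C_S/C_T = r_Sτ/(r_Tτ) = r_S/r_T = 0.515.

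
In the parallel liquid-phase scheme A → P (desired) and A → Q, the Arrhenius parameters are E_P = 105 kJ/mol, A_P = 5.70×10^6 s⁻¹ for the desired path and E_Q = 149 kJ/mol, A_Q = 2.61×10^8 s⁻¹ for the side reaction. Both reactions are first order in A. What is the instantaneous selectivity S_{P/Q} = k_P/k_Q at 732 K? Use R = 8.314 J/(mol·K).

30.1

k_P/k_Q = (A_P/A_Q)·exp[−(E_P−E_Q)/(RT)] = (A_P/A_Q)·exp[(E_Q−E_P)/(RT)].
(E_Q−E_P)/(RT) = (149−105)×10³/(8.314×732) = 44000/6086 = 7.230.
k_P/k_Q = (5.70×10^6/2.61×10^8)·exp(7.230) = 0.02184 × 1380 = 30.1.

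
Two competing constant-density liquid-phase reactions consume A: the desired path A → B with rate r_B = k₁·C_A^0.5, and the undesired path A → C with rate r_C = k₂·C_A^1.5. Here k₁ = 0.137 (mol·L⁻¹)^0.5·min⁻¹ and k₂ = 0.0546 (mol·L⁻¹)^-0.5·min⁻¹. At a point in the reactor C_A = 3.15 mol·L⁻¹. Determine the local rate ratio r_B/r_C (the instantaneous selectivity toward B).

0.797

S_{B/C} = r_B/r_C = (k₁·C_A^0.5)/(k₂·C_A^1.5) = (k₁/k₂)·C_A⁻¹.
= (0.137×3.150^0.5) / (0.0546×3.150^1.5) = 0.2432/0.3053 = 0.797.
The undesired path is higher order in A, so low C_A (CSTR or dilute feed) favours B.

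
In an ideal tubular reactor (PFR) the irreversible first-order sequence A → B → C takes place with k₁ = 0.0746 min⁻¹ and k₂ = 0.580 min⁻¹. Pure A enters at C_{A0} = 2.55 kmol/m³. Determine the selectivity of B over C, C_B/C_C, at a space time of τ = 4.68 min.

0.471

For first-order series with pure A initially, C_B(τ) = k₁C_{A0}/(k₂−k₁)·(e^(−k₁τ) − e^(−k₂τ)).
e^(−k₁τ) = e^(−0.0746×4.68) = e^(−0.3491) = 0.7053; e^(−k₂τ) = e^(−2.714) = 0.06624.
C_B = 0.0746×2.55/(0.580−0.0746) × (0.7053−0.06624) = 0.3764×0.6391 = 0.2405 kmol/m³.
C_A = C_{A0}e^(−k₁τ) = 1.799 kmol/m³, so C_C = C_{A0}−C_A−C_B = 0.5109 kmol/m³; C_B/C_C = 0.471.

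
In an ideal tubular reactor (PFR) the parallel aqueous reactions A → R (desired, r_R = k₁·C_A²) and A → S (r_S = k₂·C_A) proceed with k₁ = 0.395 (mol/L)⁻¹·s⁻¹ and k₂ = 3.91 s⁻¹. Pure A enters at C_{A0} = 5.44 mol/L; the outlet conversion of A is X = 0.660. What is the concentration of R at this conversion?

C_A = C_{A0}(1−X) = 1.850 mol/L.
Along a PFR/batch, dC_S/dC_A = −r_S/(r_R+r_S) = −k₂/(k₂+k₁·C_A).
Integrating from C_{A0} to C_A: C_S = (3.91/0.395)·ln[(3.91+0.395·5.44)/(3.91+0.395·1.85)] = 9.899·ln(6.059/4.641) = 2.640 mol/L.
Then C_R = (C_{A0}−C_A) − C_S = 3.590 − 2.640 = 0.9507 mol/L.

0.951 mol/L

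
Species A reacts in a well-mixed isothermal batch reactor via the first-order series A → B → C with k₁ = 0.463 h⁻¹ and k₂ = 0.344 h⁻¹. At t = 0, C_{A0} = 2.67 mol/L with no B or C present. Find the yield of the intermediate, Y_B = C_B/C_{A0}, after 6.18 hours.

The intermediate concentration in a first-order A→B→C sequence is C_B = k₁C_{A0}(e^(−k₁t) − e^(−k₂t))/(k₂−k₁).
e^(−k₁t) = e^(−0.463×6.18) = e^(−2.861) = 0.05719; e^(−k₂t) = e^(−2.126) = 0.1193.
C_B = 0.463×2.67/(0.344−0.463) × (0.05719−0.1193) = (-10.39)×(-0.06213) = 0.6454 mol/L.
Y_B = C_B/C_{A0} = 0.6454/2.67 = 0.242.

0.242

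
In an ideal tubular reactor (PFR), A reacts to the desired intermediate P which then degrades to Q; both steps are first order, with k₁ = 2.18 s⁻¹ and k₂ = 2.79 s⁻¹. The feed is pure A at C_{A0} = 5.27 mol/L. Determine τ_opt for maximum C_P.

0.404 s

For first-order series the maximum of C_P occurs at τ_opt = ln(k₂/k₁)/(k₂−k₁).
= ln(2.79/2.18)/(2.79−2.18) = ln(1.280)/0.6100 = 0.2467/0.6100 = 0.404 s.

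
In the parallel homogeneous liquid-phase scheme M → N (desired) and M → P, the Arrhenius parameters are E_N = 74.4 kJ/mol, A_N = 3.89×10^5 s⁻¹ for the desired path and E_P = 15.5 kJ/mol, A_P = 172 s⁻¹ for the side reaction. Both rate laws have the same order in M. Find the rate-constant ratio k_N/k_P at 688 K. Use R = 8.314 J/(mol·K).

k_N/k_P = (A_N/A_P)·exp[−(E_N−E_P)/(RT)] = (A_N/A_P)·exp[(E_P−E_N)/(RT)].
(E_P−E_N)/(RT) = (15.5−74.4)×10³/(8.314×688) = -58900/5720 = -10.30.
k_N/k_P = (3.89×10^5/172)·exp(-10.30) = 2262 × 3.373×10^-5 = 0.0763.

0.0763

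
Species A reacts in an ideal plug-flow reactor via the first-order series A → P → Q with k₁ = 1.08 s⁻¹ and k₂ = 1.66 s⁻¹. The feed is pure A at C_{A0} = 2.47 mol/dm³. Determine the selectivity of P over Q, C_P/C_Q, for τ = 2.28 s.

Solving the coupled first-order balances gives C_P(τ) = [k₁/(k₂−k₁)]·C_{A0}·(e^(−k₁τ) − e^(−k₂τ)).
e^(−k₁τ) = e^(−1.08×2.28) = e^(−2.462) = 0.08523; e^(−k₂τ) = e^(−3.785) = 0.02271.
C_P = 1.08×2.47/(1.66−1.08) × (0.08523−0.02271) = 4.599×0.06252 = 0.2875 mol/dm³.
C_A = C_{A0}e^(−k₁τ) = 0.2105 mol/dm³, so C_Q = C_{A0}−C_A−C_P = 1.972 mol/dm³; C_P/C_Q = 0.146.

0.146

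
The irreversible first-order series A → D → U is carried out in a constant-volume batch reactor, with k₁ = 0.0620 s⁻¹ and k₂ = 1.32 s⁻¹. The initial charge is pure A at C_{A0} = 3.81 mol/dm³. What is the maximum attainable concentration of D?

0.154 mol/dm³

For a first-order series the maximum intermediate yield is C_{D,max}/C_{A0} = (k₁/k₂)^[k₂/(k₂−k₁)].
= (0.0620/1.32)^(1.32/(1.32−0.0620)) = (0.04697)^(1.049) = 0.04040.
C_{D,max} = 0.04040×3.81 = 0.154 mol/dm³.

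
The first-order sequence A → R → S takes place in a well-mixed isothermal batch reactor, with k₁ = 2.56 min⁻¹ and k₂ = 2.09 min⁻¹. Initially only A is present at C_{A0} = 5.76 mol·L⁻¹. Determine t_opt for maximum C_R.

For first-order series the maximum of C_R occurs at t_opt = ln(k₂/k₁)/(k₂−k₁).
= ln(2.09/2.56)/(2.09−2.56) = ln(0.8164)/-0.4700 = -0.2028/-0.4700 = 0.432 min.

0.432 min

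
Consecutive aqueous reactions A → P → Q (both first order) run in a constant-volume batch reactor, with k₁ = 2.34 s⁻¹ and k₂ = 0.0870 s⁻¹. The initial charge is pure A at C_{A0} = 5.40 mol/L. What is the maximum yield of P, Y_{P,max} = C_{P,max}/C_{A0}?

0.881

At the optimum, C_{P,max}/C_{A0} = (k₁/k₂)^[k₂/(k₂−k₁)].
= (2.34/0.0870)^(0.0870/(0.0870−2.34)) = (26.90)^(-0.03862) = 0.8806.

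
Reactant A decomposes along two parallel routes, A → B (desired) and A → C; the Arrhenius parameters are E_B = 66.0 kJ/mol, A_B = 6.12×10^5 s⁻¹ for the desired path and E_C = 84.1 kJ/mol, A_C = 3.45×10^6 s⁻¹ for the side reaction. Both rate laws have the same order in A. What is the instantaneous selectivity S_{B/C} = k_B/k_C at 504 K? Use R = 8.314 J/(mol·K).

Since both paths have the same order in A, the concentration cancels and S_{B/C} = k_B/k_C = (A_B/A_C)·exp[(E_C−E_B)/(RT)].
(E_C−E_B)/(RT) = (84.1−66.0)×10³/(8.314×504) = 18100/4190 = 4.320.
k_B/k_C = (6.12×10^5/3.45×10^6)·exp(4.320) = 0.1774 × 75.15 = 13.3.
Since E_B < E_C, lowering the temperature improves selectivity toward B.

13.3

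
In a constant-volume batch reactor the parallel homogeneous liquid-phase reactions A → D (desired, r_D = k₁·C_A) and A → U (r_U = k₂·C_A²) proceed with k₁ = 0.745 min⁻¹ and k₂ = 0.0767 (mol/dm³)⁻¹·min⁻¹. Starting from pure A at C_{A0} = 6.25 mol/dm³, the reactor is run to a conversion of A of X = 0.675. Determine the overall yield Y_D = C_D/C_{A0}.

C_A = C_{A0}(1−X) = 2.031 mol/dm³.
Along a PFR/batch, dC_D/dC_A = −r_D/(r_D+r_U) = −k₁/(k₁+k₂·C_A).
Integrating from C_{A0} to C_A: C_D = (0.745/0.0767)·ln[(0.745+0.0767·6.25)/(0.745+0.0767·2.03)] = 9.713·ln(1.224/0.9008) = 2.981 mol/dm³.
Y_D = C_D/C_{A0} = 2.981/6.25 = 0.477.

0.477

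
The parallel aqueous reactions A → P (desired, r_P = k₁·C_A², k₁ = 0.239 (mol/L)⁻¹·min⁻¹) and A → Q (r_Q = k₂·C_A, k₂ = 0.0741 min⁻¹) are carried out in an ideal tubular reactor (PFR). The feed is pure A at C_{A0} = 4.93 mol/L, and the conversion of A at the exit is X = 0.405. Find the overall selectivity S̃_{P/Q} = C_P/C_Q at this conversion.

12.4

C_A = C_{A0}(1−X) = 2.933 mol/L.
Along a PFR/batch, dC_Q/dC_A = −r_Q/(r_P+r_Q) = −k₂/(k₂+k₁·C_A).
Integrating from C_{A0} to C_A: C_Q = (0.0741/0.239)·ln[(0.0741+0.239·4.93)/(0.0741+0.239·2.93)] = 0.3100·ln(1.252/0.7752) = 0.1487 mol/L.
Then C_P = (C_{A0}−C_A) − C_Q = 1.997 − 0.1487 = 1.848 mol/L.
S̃_{P/Q} = C_P/C_Q = 1.848/0.1487 = 12.4.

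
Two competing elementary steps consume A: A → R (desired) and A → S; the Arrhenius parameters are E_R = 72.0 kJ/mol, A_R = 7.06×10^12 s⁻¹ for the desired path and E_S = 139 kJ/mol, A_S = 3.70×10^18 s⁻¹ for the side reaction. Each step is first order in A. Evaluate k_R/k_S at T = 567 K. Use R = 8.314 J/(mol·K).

Since both paths have the same order in A, the concentration cancels and S_{R/S} = k_R/k_S = (A_R/A_S)·exp[(E_S−E_R)/(RT)].
(E_S−E_R)/(RT) = (139−72.0)×10³/(8.314×567) = 67000/4714 = 14.21.
k_R/k_S = (7.06×10^12/3.70×10^18)·exp(14.21) = 1.908×10^-6 × 1.488×10^6 = 2.84.
Since E_R < E_S, lowering the temperature improves selectivity toward R.

2.84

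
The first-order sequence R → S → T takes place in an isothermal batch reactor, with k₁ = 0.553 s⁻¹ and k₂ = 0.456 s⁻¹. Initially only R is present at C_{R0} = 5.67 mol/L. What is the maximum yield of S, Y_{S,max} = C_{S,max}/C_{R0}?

0.404

At the optimum, C_{S,max}/C_{R0} = (k₁/k₂)^[k₂/(k₂−k₁)].
= (0.553/0.456)^(0.456/(0.456−0.553)) = (1.213)^(-4.701) = 0.4039.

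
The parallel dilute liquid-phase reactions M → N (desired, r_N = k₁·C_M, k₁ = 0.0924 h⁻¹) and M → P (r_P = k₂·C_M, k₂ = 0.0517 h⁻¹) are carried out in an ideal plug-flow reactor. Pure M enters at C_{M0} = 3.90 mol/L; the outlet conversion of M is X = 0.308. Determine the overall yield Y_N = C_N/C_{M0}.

C_M = C_{M0}(1−X) = 2.699 mol/L.
Both paths are first order in M, so the instantaneous fraction to N is constant: dC_N/d(−C_M) = k₁/(k₁+k₂) = 0.6412.
C_N = 0.6412·(C_{M0}−C_M) = 0.6412×1.201 = 0.770 mol/L.
Y_N = C_N/C_{M0} = 0.7702/3.90 = 0.197.

0.197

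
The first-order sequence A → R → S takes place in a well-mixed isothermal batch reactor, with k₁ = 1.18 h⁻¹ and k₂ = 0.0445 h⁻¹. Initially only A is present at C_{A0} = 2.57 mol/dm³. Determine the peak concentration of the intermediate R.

2.26 mol/dm³

Evaluating C_R at t_opt = ln(k₂/k₁)/(k₂−k₁) gives C_{R,max}/C_{A0} = (k₁/k₂)^[k₂/(k₂−k₁)].
= (1.18/0.0445)^(0.0445/(0.0445−1.18)) = (26.52)^(-0.03919) = 0.8795.
C_{R,max} = 0.8795×2.57 = 2.26 mol/dm³.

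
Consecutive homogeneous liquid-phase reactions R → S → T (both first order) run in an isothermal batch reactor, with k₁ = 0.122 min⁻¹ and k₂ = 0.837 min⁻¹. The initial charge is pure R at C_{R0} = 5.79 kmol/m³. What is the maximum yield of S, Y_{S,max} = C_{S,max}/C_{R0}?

Evaluating C_S at t_opt = ln(k₂/k₁)/(k₂−k₁) gives C_{S,max}/C_{R0} = (k₁/k₂)^[k₂/(k₂−k₁)].
= (0.122/0.837)^(0.837/(0.837−0.122)) = (0.1458)^(1.171) = 0.1049.

0.105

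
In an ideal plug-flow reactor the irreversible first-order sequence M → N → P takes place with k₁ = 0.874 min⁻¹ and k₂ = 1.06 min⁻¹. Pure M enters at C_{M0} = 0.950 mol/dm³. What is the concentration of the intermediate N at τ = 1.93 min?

0.249 mol/dm³

The intermediate concentration in a first-order A→B→C sequence is C_N = k₁C_{M0}(e^(−k₁τ) − e^(−k₂τ))/(k₂−k₁).
e^(−k₁τ) = e^(−0.874×1.93) = e^(−1.687) = 0.1851; e^(−k₂τ) = e^(−2.046) = 0.1293.
C_N = 0.874×0.950/(1.06−0.874) × (0.1851−0.1293) = 4.464×0.05583 = 0.2492 mol/dm³.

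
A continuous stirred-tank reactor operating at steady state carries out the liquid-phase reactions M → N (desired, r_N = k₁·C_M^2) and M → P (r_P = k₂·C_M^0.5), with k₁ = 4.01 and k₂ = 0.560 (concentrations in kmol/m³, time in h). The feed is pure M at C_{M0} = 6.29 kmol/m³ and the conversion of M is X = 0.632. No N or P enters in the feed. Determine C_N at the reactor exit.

3.82 kmol/m³

Exit C_M = C_{M0}(1−X) = 6.29×0.368 = 2.315 kmol/m³.
Rates in a CSTR are evaluated at the outlet concentration: r_N = 4.01×2.315^2 = 21.49, r_P = 0.560×2.315^0.5 = 0.8520.
Fraction of consumed M going to N: r_N/(r_N+r_P) = 0.9619.
C_N = 0.9619·C_{M0}·X = 0.9619×6.29×0.632 = 3.82 kmol/m³.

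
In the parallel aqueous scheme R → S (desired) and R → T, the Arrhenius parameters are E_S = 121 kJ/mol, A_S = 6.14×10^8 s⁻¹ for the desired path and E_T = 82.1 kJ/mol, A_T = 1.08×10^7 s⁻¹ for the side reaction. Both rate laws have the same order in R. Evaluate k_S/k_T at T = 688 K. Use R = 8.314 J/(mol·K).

k_S/k_T = (A_S/A_T)·exp[−(E_S−E_T)/(RT)] = (A_S/A_T)·exp[(E_T−E_S)/(RT)].
(E_T−E_S)/(RT) = (82.1−121)×10³/(8.314×688) = -38900/5720 = -6.801.
k_S/k_T = (6.14×10^8/1.08×10^7)·exp(-6.801) = 56.85 × 0.001113 = 0.0633.
Since E_S > E_T, raising the temperature improves selectivity toward S.

0.0633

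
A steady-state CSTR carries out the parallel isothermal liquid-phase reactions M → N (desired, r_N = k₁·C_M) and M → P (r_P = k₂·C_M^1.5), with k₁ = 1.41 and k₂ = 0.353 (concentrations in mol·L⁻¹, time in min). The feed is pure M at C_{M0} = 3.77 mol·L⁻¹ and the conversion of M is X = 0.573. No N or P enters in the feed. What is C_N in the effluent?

Exit C_M = C_{M0}(1−X) = 3.77×0.427 = 1.610 mol·L⁻¹.
A CSTR operates uniformly at the exit composition, giving r_N = 2.270 and r_P = 0.7210 (each k·C_M^n at C_M = 1.610).
Fraction of consumed M going to N: r_N/(r_N+r_P) = 0.7589.
C_N = 0.7589·C_{M0}·X = 0.7589×3.77×0.573 = 1.64 mol·L⁻¹.

1.64 mol·L⁻¹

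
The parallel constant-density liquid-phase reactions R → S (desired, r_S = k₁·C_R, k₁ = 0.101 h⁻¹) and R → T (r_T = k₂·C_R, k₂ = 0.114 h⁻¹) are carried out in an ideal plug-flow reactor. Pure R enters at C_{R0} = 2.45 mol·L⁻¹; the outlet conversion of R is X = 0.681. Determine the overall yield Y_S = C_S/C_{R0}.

C_R = C_{R0}(1−X) = 0.7815 mol·L⁻¹.
Both paths are first order in R, so the instantaneous fraction to S is constant: dC_S/d(−C_R) = k₁/(k₁+k₂) = 0.4698.
C_S = 0.4698·(C_{R0}−C_R) = 0.4698×1.668 = 0.784 mol·L⁻¹.
Y_S = C_S/C_{R0} = 0.7838/2.45 = 0.320.

0.320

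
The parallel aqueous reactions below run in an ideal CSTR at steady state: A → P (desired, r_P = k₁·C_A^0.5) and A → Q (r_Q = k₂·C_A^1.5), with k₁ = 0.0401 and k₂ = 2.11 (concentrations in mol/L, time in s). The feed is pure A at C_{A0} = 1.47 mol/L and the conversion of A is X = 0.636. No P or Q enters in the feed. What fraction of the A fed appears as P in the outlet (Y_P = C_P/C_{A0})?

0.0218

Exit C_A = C_{A0}(1−X) = 1.47×0.364 = 0.5351 mol/L.
Rates in a CSTR are evaluated at the outlet concentration: r_P = 0.0401×0.5351^0.5 = 0.02933, r_Q = 2.11×0.5351^1.5 = 0.8259.
Fraction of consumed A going to P: r_P/(r_P+r_Q) = 0.03430.
C_P = 0.03430·C_{A0}·X = 0.03430×1.47×0.636 = 0.0321 mol/L; Y_P = C_P/C_{A0} = 0.0218.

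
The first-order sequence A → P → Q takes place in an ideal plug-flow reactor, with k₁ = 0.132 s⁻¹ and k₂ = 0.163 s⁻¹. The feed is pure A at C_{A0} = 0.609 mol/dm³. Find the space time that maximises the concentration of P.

Setting dC_P/dτ = 0 gives τ_opt = ln(k₂/k₁)/(k₂−k₁).
= ln(0.163/0.132)/(0.163−0.132) = ln(1.235)/0.03100 = 0.2109/0.03100 = 6.80 s.

6.80 s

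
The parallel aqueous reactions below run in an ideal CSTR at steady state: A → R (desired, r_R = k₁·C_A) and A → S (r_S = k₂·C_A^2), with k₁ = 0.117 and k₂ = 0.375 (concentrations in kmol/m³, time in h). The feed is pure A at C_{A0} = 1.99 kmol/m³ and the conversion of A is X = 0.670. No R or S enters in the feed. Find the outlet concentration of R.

Exit C_A = C_{A0}(1−X) = 1.99×0.330 = 0.6567 kmol/m³.
Rates in a CSTR are evaluated at the outlet concentration: r_R = 0.117×0.6567 = 0.07683, r_S = 0.375×0.6567^2 = 0.1617.
Fraction of consumed A going to R: r_R/(r_R+r_S) = 0.3221.
C_R = 0.3221·C_{A0}·X = 0.3221×1.99×0.670 = 0.429 kmol/m³.

0.429 kmol/m³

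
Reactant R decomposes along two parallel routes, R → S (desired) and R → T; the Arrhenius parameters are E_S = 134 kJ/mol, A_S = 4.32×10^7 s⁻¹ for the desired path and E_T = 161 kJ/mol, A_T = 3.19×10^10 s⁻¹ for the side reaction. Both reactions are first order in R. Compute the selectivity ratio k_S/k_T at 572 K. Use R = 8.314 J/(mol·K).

k_S/k_T = (A_S/A_T)·exp[−(E_S−E_T)/(RT)] = (A_S/A_T)·exp[(E_T−E_S)/(RT)].
(E_T−E_S)/(RT) = (161−134)×10³/(8.314×572) = 27000/4756 = 5.678.
k_S/k_T = (4.32×10^7/3.19×10^10)·exp(5.678) = 0.001354 × 292.2 = 0.396.

0.396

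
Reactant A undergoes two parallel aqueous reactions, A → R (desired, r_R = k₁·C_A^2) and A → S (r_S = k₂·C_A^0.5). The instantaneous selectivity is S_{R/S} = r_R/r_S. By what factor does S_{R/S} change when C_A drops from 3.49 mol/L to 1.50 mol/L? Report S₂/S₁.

S_{R/S} = (k₁/k₂)·C_A^1.5, so S₂/S₁ = (C_{A,2}/C_{A,1})^1.5.
= (1.50/3.49)^1.5 = (0.4298)^1.5 = 0.282.
Selectivity toward R falls as C_A falls — high-concentration operation is favoured.

0.282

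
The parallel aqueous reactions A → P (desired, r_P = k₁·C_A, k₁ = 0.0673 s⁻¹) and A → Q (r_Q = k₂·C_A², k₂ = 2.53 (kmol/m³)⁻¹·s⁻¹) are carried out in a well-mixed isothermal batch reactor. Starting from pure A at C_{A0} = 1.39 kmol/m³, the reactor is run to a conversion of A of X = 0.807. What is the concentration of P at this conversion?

0.0417 kmol/m³

C_A = C_{A0}(1−X) = 0.2683 kmol/m³.
Along a PFR/batch, dC_P/dC_A = −r_P/(r_P+r_Q) = −k₁/(k₁+k₂·C_A).
Integrating from C_{A0} to C_A: C_P = (0.0673/2.53)·ln[(0.0673+2.53·1.39)/(0.0673+2.53·0.268)] = 0.02660·ln(3.584/0.7460) = 0.04175 kmol/m³.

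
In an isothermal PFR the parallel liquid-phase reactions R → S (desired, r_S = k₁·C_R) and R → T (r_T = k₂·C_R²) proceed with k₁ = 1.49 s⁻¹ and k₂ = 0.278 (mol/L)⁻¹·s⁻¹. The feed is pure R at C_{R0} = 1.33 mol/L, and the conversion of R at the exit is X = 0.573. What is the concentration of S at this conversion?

0.648 mol/L

C_R = C_{R0}(1−X) = 0.5679 mol/L.
Along a PFR/batch, dC_S/dC_R = −r_S/(r_S+r_T) = −k₁/(k₁+k₂·C_R).
Integrating from C_{R0} to C_R: C_S = (1.49/0.278)·ln[(1.49+0.278·1.33)/(1.49+0.278·0.568)] = 5.360·ln(1.860/1.648) = 0.6482 mol/L.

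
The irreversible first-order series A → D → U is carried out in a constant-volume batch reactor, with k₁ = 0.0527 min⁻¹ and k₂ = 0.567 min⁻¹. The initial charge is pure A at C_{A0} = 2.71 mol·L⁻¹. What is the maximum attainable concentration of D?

For a first-order series the maximum intermediate yield is C_{D,max}/C_{A0} = (k₁/k₂)^[k₂/(k₂−k₁)].
= (0.0527/0.567)^(0.567/(0.567−0.0527)) = (0.09295)^(1.102) = 0.07286.
C_{D,max} = 0.07286×2.71 = 0.197 mol·L⁻¹.

0.197 mol·L⁻¹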